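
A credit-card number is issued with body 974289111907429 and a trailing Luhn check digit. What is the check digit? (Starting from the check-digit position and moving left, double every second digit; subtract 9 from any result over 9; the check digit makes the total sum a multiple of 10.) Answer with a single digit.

Partial digits right→left: 9 2 4 7 0 9 1 1 1 9 8 2 4 7 9
Double every second digit counting from the check-digit position (so the 1st, 3rd, 5th, ... of the partial from the right).
  doubled (with −9 where >9): 9 8 0 2 2 7 8 9 → sum 45
  kept as-is: 2 7 9 1 9 2 7 → sum 37
Total = 45 + 37 = 82.
Check digit = (10 − (82 mod 10)) mod 10 = 8.

8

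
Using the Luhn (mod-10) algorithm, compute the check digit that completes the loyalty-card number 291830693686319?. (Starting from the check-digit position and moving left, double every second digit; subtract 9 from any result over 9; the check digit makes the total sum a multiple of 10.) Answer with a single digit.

8

Partial digits right→left: 9 1 3 6 8 6 3 9 6 0 3 8 1 9 2
Double every second digit counting from the check-digit position (so the 1st, 3rd, 5th, ... of the partial from the right).
  doubled (with −9 where >9): 9 6 7 6 3 6 2 4 → sum 43
  kept as-is: 1 6 6 9 0 8 9 → sum 39
Total = 43 + 39 = 82.
Check digit = (10 − (82 mod 10)) mod 10 = 8.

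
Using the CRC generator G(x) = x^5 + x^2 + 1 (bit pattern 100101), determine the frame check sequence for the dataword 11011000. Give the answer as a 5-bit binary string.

Append 5 zeros: 1101100000000. Divide by 100101 (XOR where the leading bit is 1):
  pos 0: 110110 XOR 100101 = 010011
  pos 1: 100110 XOR 100101 = 000011
  pos 5: 110000 XOR 100101 = 010101
  pos 6: 101010 XOR 100101 = 001111
Remainder (last 5 bits) = 11110. This is the CRC / FCS.

11110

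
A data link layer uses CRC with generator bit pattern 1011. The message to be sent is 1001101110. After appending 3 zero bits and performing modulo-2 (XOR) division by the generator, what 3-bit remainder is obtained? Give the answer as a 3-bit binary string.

Append 3 zeros: 1001101110000. Divide by 1011 (XOR where the leading bit is 1):
  pos 0: 1001 XOR 1011 = 0010
  pos 2: 1010 XOR 1011 = 0001
  pos 5: 1111 XOR 1011 = 0100
  pos 6: 1000 XOR 1011 = 0011
  pos 8: 1100 XOR 1011 = 0111
  pos 9: 1110 XOR 1011 = 0101
Remainder (last 3 bits) = 101. This is the CRC / FCS.

101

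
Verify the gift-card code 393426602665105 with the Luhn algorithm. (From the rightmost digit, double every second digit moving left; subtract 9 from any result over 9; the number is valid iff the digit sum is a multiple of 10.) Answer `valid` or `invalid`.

invalid

From the right, keep odd positions and double even positions (subtract 9 from any doubled value over 9):
  doubled (positions 2,4,...): 0 1 3 0 3 8 9 → sum 24
  kept (positions 1,3,...): 5 1 6 2 6 2 3 3 → sum 28
Total = 52.
52 mod 10 = 2, so the number is invalid.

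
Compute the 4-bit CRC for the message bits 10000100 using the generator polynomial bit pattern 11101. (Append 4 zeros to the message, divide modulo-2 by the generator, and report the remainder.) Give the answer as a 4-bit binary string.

Append 4 zeros: 100001000000. Divide by 11101 (XOR where the leading bit is 1):
  pos 0: 10000 XOR 11101 = 01101
  pos 1: 11011 XOR 11101 = 00110
  pos 3: 11000 XOR 11101 = 00101
  pos 5: 10100 XOR 11101 = 01001
  pos 6: 10010 XOR 11101 = 01111
  pos 7: 11110 XOR 11101 = 00011
Remainder (last 4 bits) = 0011. This is the CRC / FCS.

0011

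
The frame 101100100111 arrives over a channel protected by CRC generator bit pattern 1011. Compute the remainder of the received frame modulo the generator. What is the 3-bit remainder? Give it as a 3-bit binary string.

Modulo-2 division of 101100100111 by 1011:
  pos 0: 1011 XOR 1011 = 0000
  pos 6: 1001 XOR 1011 = 0010
  pos 8: 1011 XOR 1011 = 0000
Remainder = 000 (zero — the frame passes the CRC check).

000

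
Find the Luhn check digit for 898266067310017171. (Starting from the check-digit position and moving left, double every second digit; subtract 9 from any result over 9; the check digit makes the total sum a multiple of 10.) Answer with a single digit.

Partial digits right→left: 1 7 1 7 1 0 0 1 3 7 6 0 6 6 2 8 9 8
Double every second digit counting from the check-digit position (so the 1st, 3rd, 5th, ... of the partial from the right).
  doubled (with −9 where >9): 2 2 2 0 6 3 3 4 9 → sum 31
  kept as-is: 7 7 0 1 7 0 6 8 8 → sum 44
Total = 31 + 44 = 75.
Check digit = (10 − (75 mod 10)) mod 10 = 5.

5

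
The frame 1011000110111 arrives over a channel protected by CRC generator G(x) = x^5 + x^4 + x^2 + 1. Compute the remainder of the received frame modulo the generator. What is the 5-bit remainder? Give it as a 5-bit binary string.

Modulo-2 division of 1011000110111 by 110101:
  pos 0: 101100 XOR 110101 = 011001
  pos 1: 110010 XOR 110101 = 000111
  pos 4: 111110 XOR 110101 = 001011
  pos 6: 101111 XOR 110101 = 011010
  pos 7: 110101 XOR 110101 = 000000
Remainder = 00000 (zero — the frame passes the CRC check).

00000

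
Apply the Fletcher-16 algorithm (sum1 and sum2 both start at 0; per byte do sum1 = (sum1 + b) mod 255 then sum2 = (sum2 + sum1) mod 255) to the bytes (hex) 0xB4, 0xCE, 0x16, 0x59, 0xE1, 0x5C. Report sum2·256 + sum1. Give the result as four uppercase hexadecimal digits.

Running sums (mod 255):
  after byte 0 (0xB4): sum1=180, sum2=180
  after byte 1 (0xCE): sum1=131, sum2=56
  after byte 2 (0x16): sum1=153, sum2=209
  after byte 3 (0x59): sum1=242, sum2=196
  after byte 4 (0xE1): sum1=212, sum2=153
  after byte 5 (0x5C): sum1=49, sum2=202
Checksum = sum2·256 + sum1 = 202·256 + 49 = 51761 = 0xCA31.

CA31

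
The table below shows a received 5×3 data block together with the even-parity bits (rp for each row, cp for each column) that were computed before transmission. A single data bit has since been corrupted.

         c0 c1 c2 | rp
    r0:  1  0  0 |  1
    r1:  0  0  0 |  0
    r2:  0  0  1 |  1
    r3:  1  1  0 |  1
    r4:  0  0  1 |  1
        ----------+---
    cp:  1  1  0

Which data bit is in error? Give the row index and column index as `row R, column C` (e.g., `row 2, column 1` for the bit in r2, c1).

row 3, column 0

Recompute each row's even parity and compare to rp:
  r0: data parity 1, sent rp 1 → ok
  r1: data parity 0, sent rp 0 → ok
  r2: data parity 1, sent rp 1 → ok
  r3: data parity 0, sent rp 1 → mismatch
  r4: data parity 1, sent rp 1 → ok
Recompute each column's even parity and compare to cp:
  c0: data parity 0, sent cp 1 → mismatch
  c1: data parity 1, sent cp 1 → ok
  c2: data parity 0, sent cp 0 → ok
Exactly one row (r3) and one column (c0) fail → the flipped bit is at their intersection.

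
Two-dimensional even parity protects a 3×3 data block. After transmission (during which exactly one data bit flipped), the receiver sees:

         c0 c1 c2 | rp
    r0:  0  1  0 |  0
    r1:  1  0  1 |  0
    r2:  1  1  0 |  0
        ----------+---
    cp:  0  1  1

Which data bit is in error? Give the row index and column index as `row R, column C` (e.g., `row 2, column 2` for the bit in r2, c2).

Recompute each row's even parity and compare to rp:
  r0: data parity 1, sent rp 0 → mismatch
  r1: data parity 0, sent rp 0 → ok
  r2: data parity 0, sent rp 0 → ok
Recompute each column's even parity and compare to cp:
  c0: data parity 0, sent cp 0 → ok
  c1: data parity 0, sent cp 1 → mismatch
  c2: data parity 1, sent cp 1 → ok
Exactly one row (r0) and one column (c1) fail → the flipped bit is at their intersection.

row 0, column 1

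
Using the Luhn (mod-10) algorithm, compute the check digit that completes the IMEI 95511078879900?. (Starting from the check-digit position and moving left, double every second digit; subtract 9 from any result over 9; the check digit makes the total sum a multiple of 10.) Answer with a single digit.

Partial digits right→left: 0 0 9 9 7 8 8 7 0 1 1 5 5 9
Double every second digit counting from the check-digit position (so the 1st, 3rd, 5th, ... of the partial from the right).
  doubled (with −9 where >9): 0 9 5 7 0 2 1 → sum 24
  kept as-is: 0 9 8 7 1 5 9 → sum 39
Total = 24 + 39 = 63.
Check digit = (10 − (63 mod 10)) mod 10 = 7.

7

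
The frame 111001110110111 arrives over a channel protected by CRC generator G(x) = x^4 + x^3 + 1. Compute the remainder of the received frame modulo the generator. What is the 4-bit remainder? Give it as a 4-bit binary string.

0000

Modulo-2 division of 111001110110111 by 11001:
  pos 0: 11100 XOR 11001 = 00101
  pos 2: 10111 XOR 11001 = 01110
  pos 3: 11101 XOR 11001 = 00100
  pos 5: 10001 XOR 11001 = 01000
  pos 6: 10001 XOR 11001 = 01000
  pos 7: 10000 XOR 11001 = 01001
  pos 8: 10011 XOR 11001 = 01010
  pos 9: 10101 XOR 11001 = 01100
  pos 10: 11001 XOR 11001 = 00000
Remainder = 0000 (zero — the frame passes the CRC check).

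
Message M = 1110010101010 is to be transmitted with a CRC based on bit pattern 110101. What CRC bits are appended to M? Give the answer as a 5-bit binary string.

10101

Append 5 zeros: 111001010101000000. Divide by 110101 (XOR where the leading bit is 1):
  pos 0: 111001 XOR 110101 = 001100
  pos 2: 110001 XOR 110101 = 000100
  pos 5: 100010 XOR 110101 = 010111
  pos 6: 101111 XOR 110101 = 011010
  pos 7: 110100 XOR 110101 = 000001
  pos 12: 100000 XOR 110101 = 010101
Remainder (last 5 bits) = 10101. This is the CRC / FCS.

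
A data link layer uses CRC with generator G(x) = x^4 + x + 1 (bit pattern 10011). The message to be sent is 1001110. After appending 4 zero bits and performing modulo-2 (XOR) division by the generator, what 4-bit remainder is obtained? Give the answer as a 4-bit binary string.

Append 4 zeros: 10011100000. Divide by 10011 (XOR where the leading bit is 1):
  pos 0: 10011 XOR 10011 = 00000
  pos 5: 10000 XOR 10011 = 00011
Remainder (last 4 bits) = 0110. This is the CRC / FCS.

0110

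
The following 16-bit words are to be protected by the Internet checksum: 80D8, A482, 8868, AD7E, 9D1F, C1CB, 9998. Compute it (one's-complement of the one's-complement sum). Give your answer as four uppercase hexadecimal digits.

One's-complement addition (fold any carry out of bit 15 back into bit 0):
  0x80D8 + 0xA482 = 0x1255A → wrap carry → 0x255B
  0x255B + 0x8868 = 0x0ADC3
  0xADC3 + 0xAD7E = 0x15B41 → wrap carry → 0x5B42
  0x5B42 + 0x9D1F = 0x0F861
  0xF861 + 0xC1CB = 0x1BA2C → wrap carry → 0xBA2D
  0xBA2D + 0x9998 = 0x153C5 → wrap carry → 0x53C6
One's-complement sum = 0x53C6.
Checksum = ~0x53C6 & 0xFFFF = 0xAC39.

AC39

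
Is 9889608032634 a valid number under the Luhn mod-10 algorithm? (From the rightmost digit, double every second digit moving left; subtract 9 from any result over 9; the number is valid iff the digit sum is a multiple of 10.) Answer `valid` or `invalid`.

valid

From the right, keep odd positions and double even positions (subtract 9 from any doubled value over 9):
  doubled (positions 2,4,...): 6 4 0 0 9 7 → sum 26
  kept (positions 1,3,...): 4 6 3 8 6 8 9 → sum 44
Total = 70.
70 mod 10 = 0, so the number is valid.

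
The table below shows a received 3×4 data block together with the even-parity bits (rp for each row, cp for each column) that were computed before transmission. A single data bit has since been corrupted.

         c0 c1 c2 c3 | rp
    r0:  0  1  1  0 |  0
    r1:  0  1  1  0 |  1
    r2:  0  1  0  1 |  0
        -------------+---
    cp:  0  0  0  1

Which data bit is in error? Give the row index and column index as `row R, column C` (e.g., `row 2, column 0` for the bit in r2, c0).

Recompute each row's even parity and compare to rp:
  r0: data parity 0, sent rp 0 → ok
  r1: data parity 0, sent rp 1 → mismatch
  r2: data parity 0, sent rp 0 → ok
Recompute each column's even parity and compare to cp:
  c0: data parity 0, sent cp 0 → ok
  c1: data parity 1, sent cp 0 → mismatch
  c2: data parity 0, sent cp 0 → ok
  c3: data parity 1, sent cp 1 → ok
Exactly one row (r1) and one column (c1) fail → the flipped bit is at their intersection.

row 1, column 1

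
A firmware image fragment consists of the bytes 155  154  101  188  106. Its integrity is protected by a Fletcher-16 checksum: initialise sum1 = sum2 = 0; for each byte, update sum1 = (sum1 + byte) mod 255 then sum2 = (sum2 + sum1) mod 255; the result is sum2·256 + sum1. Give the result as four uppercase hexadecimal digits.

Running sums (mod 255):
  after byte 0 (155): sum1=155, sum2=155
  after byte 1 (154): sum1=54, sum2=209
  after byte 2 (101): sum1=155, sum2=109
  after byte 3 (188): sum1=88, sum2=197
  after byte 4 (106): sum1=194, sum2=136
Checksum = sum2·256 + sum1 = 136·256 + 194 = 35010 = 0x88C2.

88C2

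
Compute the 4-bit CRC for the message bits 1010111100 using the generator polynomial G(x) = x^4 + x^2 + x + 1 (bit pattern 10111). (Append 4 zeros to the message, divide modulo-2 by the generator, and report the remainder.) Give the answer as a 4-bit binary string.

0000

Append 4 zeros: 10101111000000. Divide by 10111 (XOR where the leading bit is 1):
  pos 0: 10101 XOR 10111 = 00010
  pos 3: 10111 XOR 10111 = 00000
Remainder (last 4 bits) = 0000. This is the CRC / FCS.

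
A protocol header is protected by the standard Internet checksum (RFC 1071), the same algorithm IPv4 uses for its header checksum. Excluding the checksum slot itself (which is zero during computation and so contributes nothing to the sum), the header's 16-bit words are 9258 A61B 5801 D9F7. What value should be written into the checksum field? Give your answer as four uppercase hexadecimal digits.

One's-complement addition (fold any carry out of bit 15 back into bit 0):
  0x9258 + 0xA61B = 0x13873 → wrap carry → 0x3874
  0x3874 + 0x5801 = 0x09075
  0x9075 + 0xD9F7 = 0x16A6C → wrap carry → 0x6A6D
One's-complement sum = 0x6A6D.
Checksum = ~0x6A6D & 0xFFFF = 0x9592.

9592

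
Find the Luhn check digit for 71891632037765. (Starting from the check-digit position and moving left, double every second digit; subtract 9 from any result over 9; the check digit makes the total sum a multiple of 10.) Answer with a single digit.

8

Partial digits right→left: 5 6 7 7 3 0 2 3 6 1 9 8 1 7
Double every second digit counting from the check-digit position (so the 1st, 3rd, 5th, ... of the partial from the right).
  doubled (with −9 where >9): 1 5 6 4 3 9 2 → sum 30
  kept as-is: 6 7 0 3 1 8 7 → sum 32
Total = 30 + 32 = 62.
Check digit = (10 − (62 mod 10)) mod 10 = 8.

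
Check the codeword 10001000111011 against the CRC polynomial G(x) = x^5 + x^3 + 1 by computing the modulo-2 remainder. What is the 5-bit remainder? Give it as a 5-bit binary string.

Modulo-2 division of 10001000111011 by 101001:
  pos 0: 100010 XOR 101001 = 001011
  pos 2: 101100 XOR 101001 = 000101
  pos 5: 101111 XOR 101001 = 000110
  pos 8: 110011 XOR 101001 = 011010
Remainder = 11010 (nonzero — an error is detected).

11010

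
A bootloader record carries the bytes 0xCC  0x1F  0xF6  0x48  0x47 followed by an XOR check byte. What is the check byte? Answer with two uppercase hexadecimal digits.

XOR the bytes together:
  start with 0xCC
  0xCC ⊕ 0x1F = 0xD3
  0xD3 ⊕ 0xF6 = 0x25
  0x25 ⊕ 0x48 = 0x6D
  0x6D ⊕ 0x47 = 0x2A

2A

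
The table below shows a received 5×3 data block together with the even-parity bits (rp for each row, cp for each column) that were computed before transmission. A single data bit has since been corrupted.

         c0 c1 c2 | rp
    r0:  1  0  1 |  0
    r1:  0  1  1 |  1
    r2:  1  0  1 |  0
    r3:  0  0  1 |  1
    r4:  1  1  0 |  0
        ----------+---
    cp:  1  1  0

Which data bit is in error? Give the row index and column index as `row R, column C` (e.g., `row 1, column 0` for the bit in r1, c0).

Recompute each row's even parity and compare to rp:
  r0: data parity 0, sent rp 0 → ok
  r1: data parity 0, sent rp 1 → mismatch
  r2: data parity 0, sent rp 0 → ok
  r3: data parity 1, sent rp 1 → ok
  r4: data parity 0, sent rp 0 → ok
Recompute each column's even parity and compare to cp:
  c0: data parity 1, sent cp 1 → ok
  c1: data parity 0, sent cp 1 → mismatch
  c2: data parity 0, sent cp 0 → ok
Exactly one row (r1) and one column (c1) fail → the flipped bit is at their intersection.

row 1, column 1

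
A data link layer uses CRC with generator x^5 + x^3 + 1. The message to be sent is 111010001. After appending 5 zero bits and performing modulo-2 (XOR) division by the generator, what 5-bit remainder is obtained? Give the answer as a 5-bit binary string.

10000

Append 5 zeros: 11101000100000. Divide by 101001 (XOR where the leading bit is 1):
  pos 0: 111010 XOR 101001 = 010011
  pos 1: 100110 XOR 101001 = 001111
  pos 3: 111101 XOR 101001 = 010100
  pos 4: 101000 XOR 101001 = 000001
Remainder (last 5 bits) = 10000. This is the CRC / FCS.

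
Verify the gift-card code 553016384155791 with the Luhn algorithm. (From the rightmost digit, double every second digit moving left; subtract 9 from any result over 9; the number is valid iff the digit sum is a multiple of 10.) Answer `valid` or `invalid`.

invalid

From the right, keep odd positions and double even positions (subtract 9 from any doubled value over 9):
  doubled (positions 2,4,...): 9 1 2 7 3 0 1 → sum 23
  kept (positions 1,3,...): 1 7 5 4 3 1 3 5 → sum 29
Total = 52.
52 mod 10 = 2, so the number is invalid.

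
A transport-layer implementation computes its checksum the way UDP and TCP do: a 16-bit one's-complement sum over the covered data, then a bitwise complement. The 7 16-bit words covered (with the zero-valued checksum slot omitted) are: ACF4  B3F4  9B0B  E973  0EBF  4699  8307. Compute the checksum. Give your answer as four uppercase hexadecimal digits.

One's-complement addition (fold any carry out of bit 15 back into bit 0):
  0xACF4 + 0xB3F4 = 0x160E8 → wrap carry → 0x60E9
  0x60E9 + 0x9B0B = 0x0FBF4
  0xFBF4 + 0xE973 = 0x1E567 → wrap carry → 0xE568
  0xE568 + 0x0EBF = 0x0F427
  0xF427 + 0x4699 = 0x13AC0 → wrap carry → 0x3AC1
  0x3AC1 + 0x8307 = 0x0BDC8
One's-complement sum = 0xBDC8.
Checksum = ~0xBDC8 & 0xFFFF = 0x4237.

4237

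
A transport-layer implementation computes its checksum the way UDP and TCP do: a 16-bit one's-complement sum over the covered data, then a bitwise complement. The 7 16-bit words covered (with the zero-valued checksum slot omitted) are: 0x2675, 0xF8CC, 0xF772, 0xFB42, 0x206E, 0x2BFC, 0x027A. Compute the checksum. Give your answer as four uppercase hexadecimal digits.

One's-complement addition (fold any carry out of bit 15 back into bit 0):
  0x2675 + 0xF8CC = 0x11F41 → wrap carry → 0x1F42
  0x1F42 + 0xF772 = 0x116B4 → wrap carry → 0x16B5
  0x16B5 + 0xFB42 = 0x111F7 → wrap carry → 0x11F8
  0x11F8 + 0x206E = 0x03266
  0x3266 + 0x2BFC = 0x05E62
  0x5E62 + 0x027A = 0x060DC
One's-complement sum = 0x60DC.
Checksum = ~0x60DC & 0xFFFF = 0x9F23.

9F23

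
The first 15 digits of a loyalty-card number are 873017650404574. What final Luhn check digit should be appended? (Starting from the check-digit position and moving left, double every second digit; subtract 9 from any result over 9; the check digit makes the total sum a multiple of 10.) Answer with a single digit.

9

Partial digits right→left: 4 7 5 4 0 4 0 5 6 7 1 0 3 7 8
Double every second digit counting from the check-digit position (so the 1st, 3rd, 5th, ... of the partial from the right).
  doubled (with −9 where >9): 8 1 0 0 3 2 6 7 → sum 27
  kept as-is: 7 4 4 5 7 0 7 → sum 34
Total = 27 + 34 = 61.
Check digit = (10 − (61 mod 10)) mod 10 = 9.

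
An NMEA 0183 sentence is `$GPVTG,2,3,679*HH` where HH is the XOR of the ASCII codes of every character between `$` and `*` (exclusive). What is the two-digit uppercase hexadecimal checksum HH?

47

XOR the ASCII codes of the payload characters:
  'G' = 0x47 → acc = 0x47
  'P' = 0x50 → acc = 0x17
  'V' = 0x56 → acc = 0x41
  'T' = 0x54 → acc = 0x15
  'G' = 0x47 → acc = 0x52
  ',' = 0x2C → acc = 0x7E
  '2' = 0x32 → acc = 0x4C
  ',' = 0x2C → acc = 0x60
  '3' = 0x33 → acc = 0x53
  ',' = 0x2C → acc = 0x7F
  '6' = 0x36 → acc = 0x49
  '7' = 0x37 → acc = 0x7E
  '9' = 0x39 → acc = 0x47
Checksum = 0x47.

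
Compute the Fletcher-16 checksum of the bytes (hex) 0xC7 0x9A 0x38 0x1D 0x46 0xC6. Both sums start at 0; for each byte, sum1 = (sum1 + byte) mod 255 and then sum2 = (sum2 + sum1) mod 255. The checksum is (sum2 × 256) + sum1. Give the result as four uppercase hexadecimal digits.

3FC4

Running sums (mod 255):
  after byte 0 (0xC7): sum1=199, sum2=199
  after byte 1 (0x9A): sum1=98, sum2=42
  after byte 2 (0x38): sum1=154, sum2=196
  after byte 3 (0x1D): sum1=183, sum2=124
  after byte 4 (0x46): sum1=253, sum2=122
  after byte 5 (0xC6): sum1=196, sum2=63
Checksum = sum2·256 + sum1 = 63·256 + 196 = 16324 = 0x3FC4.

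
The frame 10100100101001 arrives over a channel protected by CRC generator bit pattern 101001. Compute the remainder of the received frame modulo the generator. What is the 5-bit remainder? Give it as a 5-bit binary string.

00000

Modulo-2 division of 10100100101001 by 101001:
  pos 0: 101001 XOR 101001 = 000000
  pos 8: 101001 XOR 101001 = 000000
Remainder = 00000 (zero — the frame passes the CRC check).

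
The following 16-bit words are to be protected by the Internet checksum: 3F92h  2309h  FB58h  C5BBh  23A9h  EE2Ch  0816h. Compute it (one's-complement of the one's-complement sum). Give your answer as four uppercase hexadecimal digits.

C263

One's-complement addition (fold any carry out of bit 15 back into bit 0):
  0x3F92 + 0x2309 = 0x0629B
  0x629B + 0xFB58 = 0x15DF3 → wrap carry → 0x5DF4
  0x5DF4 + 0xC5BB = 0x123AF → wrap carry → 0x23B0
  0x23B0 + 0x23A9 = 0x04759
  0x4759 + 0xEE2C = 0x13585 → wrap carry → 0x3586
  0x3586 + 0x0816 = 0x03D9C
One's-complement sum = 0x3D9C.
Checksum = ~0x3D9C & 0xFFFF = 0xC263.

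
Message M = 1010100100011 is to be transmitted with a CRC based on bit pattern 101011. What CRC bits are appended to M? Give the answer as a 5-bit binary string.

10100

Append 5 zeros: 101010010001100000. Divide by 101011 (XOR where the leading bit is 1):
  pos 0: 101010 XOR 101011 = 000001
  pos 5: 101000 XOR 101011 = 000011
  pos 9: 111100 XOR 101011 = 010111
  pos 10: 101110 XOR 101011 = 000101
Remainder (last 5 bits) = 10100. This is the CRC / FCS.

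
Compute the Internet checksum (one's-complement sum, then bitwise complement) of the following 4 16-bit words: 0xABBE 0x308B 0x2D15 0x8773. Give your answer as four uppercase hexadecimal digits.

6F2D

One's-complement addition (fold any carry out of bit 15 back into bit 0):
  0xABBE + 0x308B = 0x0DC49
  0xDC49 + 0x2D15 = 0x1095E → wrap carry → 0x095F
  0x095F + 0x8773 = 0x090D2
One's-complement sum = 0x90D2.
Checksum = ~0x90D2 & 0xFFFF = 0x6F2D.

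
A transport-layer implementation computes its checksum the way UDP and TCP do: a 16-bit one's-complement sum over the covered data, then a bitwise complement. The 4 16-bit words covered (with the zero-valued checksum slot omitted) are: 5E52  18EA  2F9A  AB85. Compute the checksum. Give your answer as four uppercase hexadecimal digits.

ADA3

One's-complement addition (fold any carry out of bit 15 back into bit 0):
  0x5E52 + 0x18EA = 0x0773C
  0x773C + 0x2F9A = 0x0A6D6
  0xA6D6 + 0xAB85 = 0x1525B → wrap carry → 0x525C
One's-complement sum = 0x525C.
Checksum = ~0x525C & 0xFFFF = 0xADA3.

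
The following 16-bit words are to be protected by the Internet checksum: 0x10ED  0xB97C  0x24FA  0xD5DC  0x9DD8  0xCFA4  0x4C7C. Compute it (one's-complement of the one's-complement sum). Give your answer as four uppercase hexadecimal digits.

80C5

One's-complement addition (fold any carry out of bit 15 back into bit 0):
  0x10ED + 0xB97C = 0x0CA69
  0xCA69 + 0x24FA = 0x0EF63
  0xEF63 + 0xD5DC = 0x1C53F → wrap carry → 0xC540
  0xC540 + 0x9DD8 = 0x16318 → wrap carry → 0x6319
  0x6319 + 0xCFA4 = 0x132BD → wrap carry → 0x32BE
  0x32BE + 0x4C7C = 0x07F3A
One's-complement sum = 0x7F3A.
Checksum = ~0x7F3A & 0xFFFF = 0x80C5.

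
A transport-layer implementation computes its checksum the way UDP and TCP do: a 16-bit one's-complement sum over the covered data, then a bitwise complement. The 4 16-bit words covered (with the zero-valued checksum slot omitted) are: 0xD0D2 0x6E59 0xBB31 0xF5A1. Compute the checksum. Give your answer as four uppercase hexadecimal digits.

One's-complement addition (fold any carry out of bit 15 back into bit 0):
  0xD0D2 + 0x6E59 = 0x13F2B → wrap carry → 0x3F2C
  0x3F2C + 0xBB31 = 0x0FA5D
  0xFA5D + 0xF5A1 = 0x1EFFE → wrap carry → 0xEFFF
One's-complement sum = 0xEFFF.
Checksum = ~0xEFFF & 0xFFFF = 0x1000.

1000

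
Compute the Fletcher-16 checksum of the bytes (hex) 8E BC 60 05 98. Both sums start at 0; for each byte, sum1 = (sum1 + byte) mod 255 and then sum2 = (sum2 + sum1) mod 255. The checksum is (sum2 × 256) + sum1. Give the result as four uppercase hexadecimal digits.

Running sums (mod 255):
  after byte 0 (8E): sum1=142, sum2=142
  after byte 1 (BC): sum1=75, sum2=217
  after byte 2 (60): sum1=171, sum2=133
  after byte 3 (05): sum1=176, sum2=54
  after byte 4 (98): sum1=73, sum2=127
Checksum = sum2·256 + sum1 = 127·256 + 73 = 32585 = 0x7F49.

7F49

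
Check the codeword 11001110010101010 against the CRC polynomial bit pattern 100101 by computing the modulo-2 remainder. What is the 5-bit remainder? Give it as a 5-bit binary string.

Modulo-2 division of 11001110010101010 by 100101:
  pos 0: 110011 XOR 100101 = 010110
  pos 1: 101101 XOR 100101 = 001000
  pos 3: 100000 XOR 100101 = 000101
  pos 6: 101101 XOR 100101 = 001000
  pos 8: 100001 XOR 100101 = 000100
  pos 11: 100010 XOR 100101 = 000111
Remainder = 00111 (nonzero — an error is detected).

00111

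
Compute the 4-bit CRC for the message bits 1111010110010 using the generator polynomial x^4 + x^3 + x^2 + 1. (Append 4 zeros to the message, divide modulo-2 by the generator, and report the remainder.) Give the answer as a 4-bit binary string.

0101

Append 4 zeros: 11110101100100000. Divide by 11101 (XOR where the leading bit is 1):
  pos 0: 11110 XOR 11101 = 00011
  pos 3: 11101 XOR 11101 = 00000
  pos 8: 10010 XOR 11101 = 01111
  pos 9: 11110 XOR 11101 = 00011
  pos 12: 11000 XOR 11101 = 00101
Remainder (last 4 bits) = 0101. This is the CRC / FCS.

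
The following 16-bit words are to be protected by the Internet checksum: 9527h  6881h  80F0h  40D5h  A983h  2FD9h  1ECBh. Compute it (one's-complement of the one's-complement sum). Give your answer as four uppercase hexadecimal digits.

4869

One's-complement addition (fold any carry out of bit 15 back into bit 0):
  0x9527 + 0x6881 = 0x0FDA8
  0xFDA8 + 0x80F0 = 0x17E98 → wrap carry → 0x7E99
  0x7E99 + 0x40D5 = 0x0BF6E
  0xBF6E + 0xA983 = 0x168F1 → wrap carry → 0x68F2
  0x68F2 + 0x2FD9 = 0x098CB
  0x98CB + 0x1ECB = 0x0B796
One's-complement sum = 0xB796.
Checksum = ~0xB796 & 0xFFFF = 0x4869.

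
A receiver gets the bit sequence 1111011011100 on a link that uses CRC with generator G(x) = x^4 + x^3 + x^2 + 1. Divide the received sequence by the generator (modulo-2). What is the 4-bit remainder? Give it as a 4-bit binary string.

Modulo-2 division of 1111011011100 by 11101:
  pos 0: 11110 XOR 11101 = 00011
  pos 3: 11110 XOR 11101 = 00011
  pos 6: 11111 XOR 11101 = 00010
Remainder = 1000 (nonzero — an error is detected).

1000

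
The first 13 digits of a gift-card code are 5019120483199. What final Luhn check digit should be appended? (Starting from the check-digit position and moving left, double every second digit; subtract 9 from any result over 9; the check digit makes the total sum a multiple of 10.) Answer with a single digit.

0

Partial digits right→left: 9 9 1 3 8 4 0 2 1 9 1 0 5
Double every second digit counting from the check-digit position (so the 1st, 3rd, 5th, ... of the partial from the right).
  doubled (with −9 where >9): 9 2 7 0 2 2 1 → sum 23
  kept as-is: 9 3 4 2 9 0 → sum 27
Total = 23 + 27 = 50.
Check digit = (10 − (50 mod 10)) mod 10 = 0.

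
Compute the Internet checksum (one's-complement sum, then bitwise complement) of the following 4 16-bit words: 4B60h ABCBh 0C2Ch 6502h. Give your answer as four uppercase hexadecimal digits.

One's-complement addition (fold any carry out of bit 15 back into bit 0):
  0x4B60 + 0xABCB = 0x0F72B
  0xF72B + 0x0C2C = 0x10357 → wrap carry → 0x0358
  0x0358 + 0x6502 = 0x0685A
One's-complement sum = 0x685A.
Checksum = ~0x685A & 0xFFFF = 0x97A5.

97A5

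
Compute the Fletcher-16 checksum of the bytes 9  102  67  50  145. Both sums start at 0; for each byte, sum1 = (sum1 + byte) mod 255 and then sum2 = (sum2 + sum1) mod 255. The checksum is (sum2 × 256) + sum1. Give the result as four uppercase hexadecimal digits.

Running sums (mod 255):
  after byte 0 (9): sum1=9, sum2=9
  after byte 1 (102): sum1=111, sum2=120
  after byte 2 (67): sum1=178, sum2=43
  after byte 3 (50): sum1=228, sum2=16
  after byte 4 (145): sum1=118, sum2=134
Checksum = sum2·256 + sum1 = 134·256 + 118 = 34422 = 0x8676.

8676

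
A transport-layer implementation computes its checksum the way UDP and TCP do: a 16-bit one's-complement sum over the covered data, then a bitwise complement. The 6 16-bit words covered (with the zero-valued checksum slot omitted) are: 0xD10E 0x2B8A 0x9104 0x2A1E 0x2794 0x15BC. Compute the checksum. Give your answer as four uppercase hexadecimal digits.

One's-complement addition (fold any carry out of bit 15 back into bit 0):
  0xD10E + 0x2B8A = 0x0FC98
  0xFC98 + 0x9104 = 0x18D9C → wrap carry → 0x8D9D
  0x8D9D + 0x2A1E = 0x0B7BB
  0xB7BB + 0x2794 = 0x0DF4F
  0xDF4F + 0x15BC = 0x0F50B
One's-complement sum = 0xF50B.
Checksum = ~0xF50B & 0xFFFF = 0x0AF4.

0AF4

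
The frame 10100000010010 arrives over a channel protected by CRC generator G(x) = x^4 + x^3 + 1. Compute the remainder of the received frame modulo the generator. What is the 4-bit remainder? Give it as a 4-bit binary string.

Modulo-2 division of 10100000010010 by 11001:
  pos 0: 10100 XOR 11001 = 01101
  pos 1: 11010 XOR 11001 = 00011
  pos 4: 11000 XOR 11001 = 00001
  pos 8: 11001 XOR 11001 = 00000
Remainder = 0000 (zero — the frame passes the CRC check).

0000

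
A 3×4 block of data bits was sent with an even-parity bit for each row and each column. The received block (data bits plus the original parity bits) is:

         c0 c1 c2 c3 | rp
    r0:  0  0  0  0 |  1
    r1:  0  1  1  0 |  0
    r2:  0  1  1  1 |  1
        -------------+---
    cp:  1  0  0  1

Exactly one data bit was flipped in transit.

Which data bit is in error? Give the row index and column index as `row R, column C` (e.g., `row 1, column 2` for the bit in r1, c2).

Recompute each row's even parity and compare to rp:
  r0: data parity 0, sent rp 1 → mismatch
  r1: data parity 0, sent rp 0 → ok
  r2: data parity 1, sent rp 1 → ok
Recompute each column's even parity and compare to cp:
  c0: data parity 0, sent cp 1 → mismatch
  c1: data parity 0, sent cp 0 → ok
  c2: data parity 0, sent cp 0 → ok
  c3: data parity 1, sent cp 1 → ok
Exactly one row (r0) and one column (c0) fail → the flipped bit is at their intersection.

row 0, column 0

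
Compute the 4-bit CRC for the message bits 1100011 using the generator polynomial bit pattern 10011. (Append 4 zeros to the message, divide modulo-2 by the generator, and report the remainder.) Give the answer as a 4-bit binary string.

Append 4 zeros: 11000110000. Divide by 10011 (XOR where the leading bit is 1):
  pos 0: 11000 XOR 10011 = 01011
  pos 1: 10111 XOR 10011 = 00100
  pos 3: 10010 XOR 10011 = 00001
Remainder (last 4 bits) = 1000. This is the CRC / FCS.

1000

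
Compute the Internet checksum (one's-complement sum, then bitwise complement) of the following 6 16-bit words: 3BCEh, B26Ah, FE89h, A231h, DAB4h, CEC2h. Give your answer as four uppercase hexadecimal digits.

C793

One's-complement addition (fold any carry out of bit 15 back into bit 0):
  0x3BCE + 0xB26A = 0x0EE38
  0xEE38 + 0xFE89 = 0x1ECC1 → wrap carry → 0xECC2
  0xECC2 + 0xA231 = 0x18EF3 → wrap carry → 0x8EF4
  0x8EF4 + 0xDAB4 = 0x169A8 → wrap carry → 0x69A9
  0x69A9 + 0xCEC2 = 0x1386B → wrap carry → 0x386C
One's-complement sum = 0x386C.
Checksum = ~0x386C & 0xFFFF = 0xC793.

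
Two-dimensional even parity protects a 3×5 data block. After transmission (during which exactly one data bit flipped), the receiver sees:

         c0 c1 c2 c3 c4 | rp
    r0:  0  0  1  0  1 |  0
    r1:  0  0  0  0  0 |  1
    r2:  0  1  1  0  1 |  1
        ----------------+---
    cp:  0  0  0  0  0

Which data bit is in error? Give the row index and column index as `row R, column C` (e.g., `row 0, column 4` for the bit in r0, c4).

Recompute each row's even parity and compare to rp:
  r0: data parity 0, sent rp 0 → ok
  r1: data parity 0, sent rp 1 → mismatch
  r2: data parity 1, sent rp 1 → ok
Recompute each column's even parity and compare to cp:
  c0: data parity 0, sent cp 0 → ok
  c1: data parity 1, sent cp 0 → mismatch
  c2: data parity 0, sent cp 0 → ok
  c3: data parity 0, sent cp 0 → ok
  c4: data parity 0, sent cp 0 → ok
Exactly one row (r1) and one column (c1) fail → the flipped bit is at their intersection.

row 1, column 1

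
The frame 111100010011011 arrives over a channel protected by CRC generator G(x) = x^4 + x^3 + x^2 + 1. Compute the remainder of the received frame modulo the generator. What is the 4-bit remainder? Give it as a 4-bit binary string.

Modulo-2 division of 111100010011011 by 11101:
  pos 0: 11110 XOR 11101 = 00011
  pos 3: 11001 XOR 11101 = 00100
  pos 5: 10000 XOR 11101 = 01101
  pos 6: 11011 XOR 11101 = 00110
  pos 8: 11010 XOR 11101 = 00111
  pos 10: 11111 XOR 11101 = 00010
Remainder = 0010 (nonzero — an error is detected).

0010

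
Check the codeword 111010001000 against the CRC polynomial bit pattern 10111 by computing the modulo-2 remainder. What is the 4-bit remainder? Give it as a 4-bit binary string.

0010

Modulo-2 division of 111010001000 by 10111:
  pos 0: 11101 XOR 10111 = 01010
  pos 1: 10100 XOR 10111 = 00011
  pos 4: 11001 XOR 10111 = 01110
  pos 5: 11100 XOR 10111 = 01011
  pos 6: 10110 XOR 10111 = 00001
Remainder = 0010 (nonzero — an error is detected).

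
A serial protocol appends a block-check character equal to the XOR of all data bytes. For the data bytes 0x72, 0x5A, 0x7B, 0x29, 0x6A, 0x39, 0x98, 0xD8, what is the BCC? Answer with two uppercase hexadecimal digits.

69

XOR the bytes together:
  start with 0x72
  0x72 ⊕ 0x5A = 0x28
  0x28 ⊕ 0x7B = 0x53
  0x53 ⊕ 0x29 = 0x7A
  0x7A ⊕ 0x6A = 0x10
  0x10 ⊕ 0x39 = 0x29
  0x29 ⊕ 0x98 = 0xB1
  0xB1 ⊕ 0xD8 = 0x69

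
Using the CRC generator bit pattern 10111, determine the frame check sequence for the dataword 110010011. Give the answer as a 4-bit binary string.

Append 4 zeros: 1100100110000. Divide by 10111 (XOR where the leading bit is 1):
  pos 0: 11001 XOR 10111 = 01110
  pos 1: 11100 XOR 10111 = 01011
  pos 2: 10110 XOR 10111 = 00001
  pos 6: 11100 XOR 10111 = 01011
  pos 7: 10110 XOR 10111 = 00001
Remainder (last 4 bits) = 0010. This is the CRC / FCS.

0010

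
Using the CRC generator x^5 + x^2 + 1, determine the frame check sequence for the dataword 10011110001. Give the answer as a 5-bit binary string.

11000

Append 5 zeros: 1001111000100000. Divide by 100101 (XOR where the leading bit is 1):
  pos 0: 100111 XOR 100101 = 000010
  pos 4: 101000 XOR 100101 = 001101
  pos 6: 110110 XOR 100101 = 010011
  pos 7: 100110 XOR 100101 = 000011
Remainder (last 5 bits) = 11000. This is the CRC / FCS.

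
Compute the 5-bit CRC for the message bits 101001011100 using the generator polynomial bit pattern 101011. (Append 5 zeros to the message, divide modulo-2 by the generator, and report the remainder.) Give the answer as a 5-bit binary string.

01111

Append 5 zeros: 10100101110000000. Divide by 101011 (XOR where the leading bit is 1):
  pos 0: 101001 XOR 101011 = 000010
  pos 4: 100111 XOR 101011 = 001100
  pos 6: 110000 XOR 101011 = 011011
  pos 7: 110110 XOR 101011 = 011101
  pos 8: 111010 XOR 101011 = 010001
  pos 9: 100010 XOR 101011 = 001001
  pos 11: 100100 XOR 101011 = 001111
Remainder (last 5 bits) = 01111. This is the CRC / FCS.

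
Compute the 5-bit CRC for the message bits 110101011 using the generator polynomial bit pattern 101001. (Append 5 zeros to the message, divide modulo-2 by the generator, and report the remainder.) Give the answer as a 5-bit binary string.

Append 5 zeros: 11010101100000. Divide by 101001 (XOR where the leading bit is 1):
  pos 0: 110101 XOR 101001 = 011100
  pos 1: 111000 XOR 101001 = 010001
  pos 2: 100011 XOR 101001 = 001010
  pos 4: 101010 XOR 101001 = 000011
  pos 8: 110000 XOR 101001 = 011001
Remainder (last 5 bits) = 11001. This is the CRC / FCS.

11001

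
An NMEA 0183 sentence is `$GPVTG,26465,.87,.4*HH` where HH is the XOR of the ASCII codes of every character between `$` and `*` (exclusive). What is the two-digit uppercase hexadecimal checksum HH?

XOR the ASCII codes of the payload characters:
  'G' = 0x47 → acc = 0x47
  'P' = 0x50 → acc = 0x17
  'V' = 0x56 → acc = 0x41
  'T' = 0x54 → acc = 0x15
  'G' = 0x47 → acc = 0x52
  ',' = 0x2C → acc = 0x7E
  '2' = 0x32 → acc = 0x4C
  '6' = 0x36 → acc = 0x7A
  '4' = 0x34 → acc = 0x4E
  '6' = 0x36 → acc = 0x78
  '5' = 0x35 → acc = 0x4D
  ',' = 0x2C → acc = 0x61
  '.' = 0x2E → acc = 0x4F
  '8' = 0x38 → acc = 0x77
  '7' = 0x37 → acc = 0x40
  ',' = 0x2C → acc = 0x6C
  '.' = 0x2E → acc = 0x42
  '4' = 0x34 → acc = 0x76
Checksum = 0x76.

76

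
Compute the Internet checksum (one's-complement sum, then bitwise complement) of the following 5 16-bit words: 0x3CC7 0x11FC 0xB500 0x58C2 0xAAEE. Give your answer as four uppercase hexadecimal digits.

One's-complement addition (fold any carry out of bit 15 back into bit 0):
  0x3CC7 + 0x11FC = 0x04EC3
  0x4EC3 + 0xB500 = 0x103C3 → wrap carry → 0x03C4
  0x03C4 + 0x58C2 = 0x05C86
  0x5C86 + 0xAAEE = 0x10774 → wrap carry → 0x0775
One's-complement sum = 0x0775.
Checksum = ~0x0775 & 0xFFFF = 0xF88A.

F88A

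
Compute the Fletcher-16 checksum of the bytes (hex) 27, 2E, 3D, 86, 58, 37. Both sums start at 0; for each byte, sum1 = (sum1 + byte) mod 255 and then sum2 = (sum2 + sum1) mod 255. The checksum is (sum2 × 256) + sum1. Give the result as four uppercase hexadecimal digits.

Running sums (mod 255):
  after byte 0 (27): sum1=39, sum2=39
  after byte 1 (2E): sum1=85, sum2=124
  after byte 2 (3D): sum1=146, sum2=15
  after byte 3 (86): sum1=25, sum2=40
  after byte 4 (58): sum1=113, sum2=153
  after byte 5 (37): sum1=168, sum2=66
Checksum = sum2·256 + sum1 = 66·256 + 168 = 17064 = 0x42A8.

42A8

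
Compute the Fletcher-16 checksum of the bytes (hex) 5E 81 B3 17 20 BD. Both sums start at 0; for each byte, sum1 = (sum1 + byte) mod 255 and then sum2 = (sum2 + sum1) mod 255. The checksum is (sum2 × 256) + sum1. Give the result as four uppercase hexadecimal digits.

CF88

Running sums (mod 255):
  after byte 0 (5E): sum1=94, sum2=94
  after byte 1 (81): sum1=223, sum2=62
  after byte 2 (B3): sum1=147, sum2=209
  after byte 3 (17): sum1=170, sum2=124
  after byte 4 (20): sum1=202, sum2=71
  after byte 5 (BD): sum1=136, sum2=207
Checksum = sum2·256 + sum1 = 207·256 + 136 = 53128 = 0xCF88.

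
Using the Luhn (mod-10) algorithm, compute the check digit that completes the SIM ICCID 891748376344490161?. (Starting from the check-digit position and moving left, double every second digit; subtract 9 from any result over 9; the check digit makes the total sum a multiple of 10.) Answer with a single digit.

1

Partial digits right→left: 1 6 1 0 9 4 4 4 3 6 7 3 8 4 7 1 9 8
Double every second digit counting from the check-digit position (so the 1st, 3rd, 5th, ... of the partial from the right).
  doubled (with −9 where >9): 2 2 9 8 6 5 7 5 9 → sum 53
  kept as-is: 6 0 4 4 6 3 4 1 8 → sum 36
Total = 53 + 36 = 89.
Check digit = (10 − (89 mod 10)) mod 10 = 1.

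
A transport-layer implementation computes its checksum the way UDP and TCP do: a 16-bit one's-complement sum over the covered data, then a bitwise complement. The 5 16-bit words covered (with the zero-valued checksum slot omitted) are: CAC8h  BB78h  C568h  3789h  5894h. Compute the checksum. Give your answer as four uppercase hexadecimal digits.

One's-complement addition (fold any carry out of bit 15 back into bit 0):
  0xCAC8 + 0xBB78 = 0x18640 → wrap carry → 0x8641
  0x8641 + 0xC568 = 0x14BA9 → wrap carry → 0x4BAA
  0x4BAA + 0x3789 = 0x08333
  0x8333 + 0x5894 = 0x0DBC7
One's-complement sum = 0xDBC7.
Checksum = ~0xDBC7 & 0xFFFF = 0x2438.

2438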